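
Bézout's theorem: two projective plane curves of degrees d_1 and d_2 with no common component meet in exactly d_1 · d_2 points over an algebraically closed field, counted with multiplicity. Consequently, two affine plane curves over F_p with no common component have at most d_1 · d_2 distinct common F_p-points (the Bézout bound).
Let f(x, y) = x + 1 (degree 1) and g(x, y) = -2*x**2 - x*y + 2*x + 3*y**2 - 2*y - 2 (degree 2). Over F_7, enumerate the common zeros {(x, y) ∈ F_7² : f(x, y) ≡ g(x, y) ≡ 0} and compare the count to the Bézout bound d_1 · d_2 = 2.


Common zeros: ∅; count = 0; Bézout bound = 2.

deg(f) = 1, deg(g) = 2, so Bézout bound = 2.
Scan x ∈ F_7. For each x, list the y ∈ F_7 with f(x, y) ≡ 0 and those with g(x, y) ≡ 0 (mod 7); the common zeros in that column are the intersection.
  x = 0: f ≡ 0 at y ∈ ∅; g ≡ 0 at y ∈ {5}; common: ∅.
  x = 1: f ≡ 0 at y ∈ ∅; g ≡ 0 at y ∈ ∅; common: ∅.
  x = 2: f ≡ 0 at y ∈ ∅; g ≡ 0 at y ∈ {1, 5}; common: ∅.
  x = 3: f ≡ 0 at y ∈ ∅; g ≡ 0 at y ∈ {0, 4}; common: ∅.
  x = 4: f ≡ 0 at y ∈ ∅; g ≡ 0 at y ∈ ∅; common: ∅.
  x = 5: f ≡ 0 at y ∈ ∅; g ≡ 0 at y ∈ {0}; common: ∅.
  x = 6: f ≡ 0 at y ∈ {0, 1, 2, 3, 4, 5, 6}; g ≡ 0 at y ∈ ∅; common: ∅.
Collecting: common zeros = ∅, so the count is 0.
Comparison with the Bézout bound: 0 ≤ 2 = deg(f)·deg(g), as expected for curves with no common component (the affine F_7-count falls short of the bound because intersections may lie at infinity, over extension fields, or carry multiplicity).


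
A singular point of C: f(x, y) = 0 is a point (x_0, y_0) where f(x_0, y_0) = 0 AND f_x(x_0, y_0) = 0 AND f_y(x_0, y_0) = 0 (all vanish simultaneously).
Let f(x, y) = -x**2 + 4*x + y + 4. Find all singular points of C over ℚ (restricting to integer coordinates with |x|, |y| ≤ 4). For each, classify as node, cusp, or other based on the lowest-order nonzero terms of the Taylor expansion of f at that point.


No singular points in the scanned grid; C is smooth there.

Compute partial derivatives:
  f_x = 4 - 2*x.
  f_y = 1.
f_y = 1 is a nonzero constant, so f_y never vanishes: no point (x, y) can satisfy f = f_x = f_y = 0. In particular no (x, y) ∈ {−4, ..., 4}² is singular; the curve is smooth.


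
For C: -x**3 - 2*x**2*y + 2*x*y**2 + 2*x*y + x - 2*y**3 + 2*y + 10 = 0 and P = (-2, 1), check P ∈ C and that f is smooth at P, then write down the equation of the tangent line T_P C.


Tangent line at P: x - 24*y + 26 = 0.

Step 1: f(-2, 1) = 0, so P lies on C.
Step 2: partial derivatives
  f_x(x, y) = -3*x**2 - 4*x*y + 2*y**2 + 2*y + 1, f_y(x, y) = -2*x**2 + 4*x*y + 2*x - 6*y**2 + 2.
  f_x(P) = 1, f_y(P) = -24 (gradient nonzero, so P is smooth).
Step 3: tangent line at P: 1·(x − -2) + -24·(y − 1) = 0.
Expanding: x - 24*y + 26 = 0.


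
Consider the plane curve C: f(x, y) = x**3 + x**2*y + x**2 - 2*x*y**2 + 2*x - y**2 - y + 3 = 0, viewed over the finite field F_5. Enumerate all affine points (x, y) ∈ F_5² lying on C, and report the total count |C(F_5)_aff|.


Affine F_5-points: {(1, 2), (1, 3), (2, 2), (3, 0), (3, 4), (4, 2), (4, 3)}; count = 7.

For each of the 25 pairs (x, y) ∈ F_5², evaluate f(x, y) mod 5. Record the zeros.
  x = 0: [0↦3, 1↦1, 2↦2, 3↦1, 4↦3]  zeros at y ∈ ∅
  x = 1: [0↦2, 1↦4, 2↦0, 3↦0, 4↦4]  zeros at y ∈ {2, 3}
  x = 2: [0↦4, 1↦2, 2↦0, 3↦3, 4↦1]  zeros at y ∈ {2}
  x = 3: [0↦0, 1↦1, 2↦3, 3↦1, 4↦0]  zeros at y ∈ {0, 4}
  x = 4: [0↦1, 1↦2, 2↦0, 3↦0, 4↦2]  zeros at y ∈ {2, 3}
Collecting zeros: affine points = {(1, 2), (1, 3), (2, 2), (3, 0), (3, 4), (4, 2), (4, 3)}.
Total count |C(F_5)_aff| = 7.


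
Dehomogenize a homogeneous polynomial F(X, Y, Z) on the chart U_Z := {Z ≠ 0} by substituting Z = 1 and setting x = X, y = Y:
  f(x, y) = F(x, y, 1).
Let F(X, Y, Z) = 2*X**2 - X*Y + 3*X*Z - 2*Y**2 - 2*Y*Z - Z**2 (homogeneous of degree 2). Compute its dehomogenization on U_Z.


f(x, y) = 2*x**2 - x*y + 3*x - 2*y**2 - 2*y - 1

On U_Z we set Z = 1. Each monomial c·X^i·Y^j·Z^k in F becomes c·x^i·y^j·1^k = c·x^i·y^j.
Substituting Z = 1: F(X, Y, 1) = 2*x**2 - x*y + 3*x - 2*y**2 - 2*y - 1.
Note: deg(f) ≤ deg(F) = 2; strict inequality happens when F is divisible by Z (lost terms).


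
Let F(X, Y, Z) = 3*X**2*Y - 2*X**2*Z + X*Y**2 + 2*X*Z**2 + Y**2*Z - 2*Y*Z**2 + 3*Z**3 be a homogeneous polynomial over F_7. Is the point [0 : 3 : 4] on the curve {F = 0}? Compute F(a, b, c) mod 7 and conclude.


F(0,3,4) ≡ 6 (mod 7); P is NOT on the curve.

Evaluate F(0, 3, 4) term-by-term (mod 7).
  3*X**2*Y ↦ 3·0·3·1 = 0
  -2*X**2*Z ↦ -2·0·1·4 = 0
  X*Y**2 ↦ 1·0·9·1 = 0
  2*X*Z**2 ↦ 2·0·1·16 = 0
  Y**2*Z ↦ 1·1·9·4 = 36
  -2*Y*Z**2 ↦ -2·1·3·16 = -96
  3*Z**3 ↦ 3·1·1·64 = 192
Sum: F(0, 3, 4) = (0) + (0) + (0) + (0) + (36) + (-96) + (192) = 132.
Reducing mod 7: 132 ≡ 6 (mod 7).
Since F(a, b, c) ≡ 6 ≠ 0 (mod 7), P does NOT lie on the curve.


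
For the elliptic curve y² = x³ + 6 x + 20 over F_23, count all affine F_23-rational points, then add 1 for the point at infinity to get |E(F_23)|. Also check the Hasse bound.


Affine points = {(1, 2), (1, 21), (4, 4), (4, 19), (12, 7), (12, 16), (13, 8), (13, 15), (15, 9), (15, 14), (16, 7), (16, 16), (18, 7), (18, 16), (19, 1), (19, 22), (21, 0), (22, 6), (22, 17)}; affine count = 19; |E(F_23)| = 20.

Discriminant check: Δ ∝ 4a³ + 27b² = 4·6³ + 27·20² = 4·216 + 27·400 ≡ 3 (mod 23). Nonzero ⇒ E is nonsingular.
For each x ∈ F_23, compute rhs = x³ + 6·x + 20 mod 23, then count y ∈ F_23 with y² ≡ rhs.
  x = 0: rhs = 20, matching y values: none (0 points).
  x = 1: rhs = 4, matching y values: 2, 21 (2 points).
  x = 2: rhs = 17, matching y values: none (0 points).
  x = 3: rhs = 19, matching y values: none (0 points).
  x = 4: rhs = 16, matching y values: 4, 19 (2 points).
  x = 5: rhs = 14, matching y values: none (0 points).
  x = 6: rhs = 19, matching y values: none (0 points).
  x = 7: rhs = 14, matching y values: none (0 points).
  x = 8: rhs = 5, matching y values: none (0 points).
  x = 9: rhs = 21, matching y values: none (0 points).
  x = 10: rhs = 22, matching y values: none (0 points).
  x = 11: rhs = 14, matching y values: none (0 points).
  x = 12: rhs = 3, matching y values: 7, 16 (2 points).
  x = 13: rhs = 18, matching y values: 8, 15 (2 points).
  x = 14: rhs = 19, matching y values: none (0 points).
  x = 15: rhs = 12, matching y values: 9, 14 (2 points).
  x = 16: rhs = 3, matching y values: 7, 16 (2 points).
  x = 17: rhs = 21, matching y values: none (0 points).
  x = 18: rhs = 3, matching y values: 7, 16 (2 points).
  x = 19: rhs = 1, matching y values: 1, 22 (2 points).
  x = 20: rhs = 21, matching y values: none (0 points).
  x = 21: rhs = 0, matching y values: 0 (1 points).
  x = 22: rhs = 13, matching y values: 6, 17 (2 points).
Total affine count: 19.
Full point count |E(F_23)| = 19 + 1 = 20.
Hasse bound: |20 − (23+1)| = |-4| = 4 ≤ 2√23 ≈ 9.5917 ✓.


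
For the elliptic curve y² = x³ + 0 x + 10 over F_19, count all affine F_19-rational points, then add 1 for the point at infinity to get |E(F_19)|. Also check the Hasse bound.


Affine points = {(1, 7), (1, 12), (4, 6), (4, 13), (6, 6), (6, 13), (7, 7), (7, 12), (8, 3), (8, 16), (9, 6), (9, 13), (11, 7), (11, 12), (12, 3), (12, 16), (18, 3), (18, 16)}; affine count = 18; |E(F_19)| = 19.

Discriminant check: Δ ∝ 4a³ + 27b² = 4·0³ + 27·10² = 4·0 + 27·100 ≡ 2 (mod 19). Nonzero ⇒ E is nonsingular.
For each x ∈ F_19, compute rhs = x³ + 0·x + 10 mod 19, then count y ∈ F_19 with y² ≡ rhs.
  x = 0: rhs = 10, matching y values: none (0 points).
  x = 1: rhs = 11, matching y values: 7, 12 (2 points).
  x = 2: rhs = 18, matching y values: none (0 points).
  x = 3: rhs = 18, matching y values: none (0 points).
  x = 4: rhs = 17, matching y values: 6, 13 (2 points).
  x = 5: rhs = 2, matching y values: none (0 points).
  x = 6: rhs = 17, matching y values: 6, 13 (2 points).
  x = 7: rhs = 11, matching y values: 7, 12 (2 points).
  x = 8: rhs = 9, matching y values: 3, 16 (2 points).
  x = 9: rhs = 17, matching y values: 6, 13 (2 points).
  x = 10: rhs = 3, matching y values: none (0 points).
  x = 11: rhs = 11, matching y values: 7, 12 (2 points).
  x = 12: rhs = 9, matching y values: 3, 16 (2 points).
  x = 13: rhs = 3, matching y values: none (0 points).
  x = 14: rhs = 18, matching y values: none (0 points).
  x = 15: rhs = 3, matching y values: none (0 points).
  x = 16: rhs = 2, matching y values: none (0 points).
  x = 17: rhs = 2, matching y values: none (0 points).
  x = 18: rhs = 9, matching y values: 3, 16 (2 points).
Total affine count: 18.
Full point count |E(F_19)| = 18 + 1 = 19.
Hasse bound: |19 − (19+1)| = |-1| = 1 ≤ 2√19 ≈ 8.7178 ✓.


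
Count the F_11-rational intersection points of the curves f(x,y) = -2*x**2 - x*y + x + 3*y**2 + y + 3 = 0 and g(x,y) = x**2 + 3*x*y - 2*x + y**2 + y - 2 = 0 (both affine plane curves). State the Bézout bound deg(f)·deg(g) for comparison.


Common zeros: {(7, 0), (9, 2)}; count = 2; Bézout bound = 4.

deg(f) = 2, deg(g) = 2, so Bézout bound = 4.
Scan x ∈ F_11. For each x, list the y ∈ F_11 with f(x, y) ≡ 0 and those with g(x, y) ≡ 0 (mod 11); the common zeros in that column are the intersection.
  x = 0: f ≡ 0 at y ∈ {3, 4}; g ≡ 0 at y ∈ {1, 9}; common: ∅.
  x = 1: f ≡ 0 at y ∈ {5, 6}; g ≡ 0 at y ∈ ∅; common: ∅.
  x = 2: f ≡ 0 at y ∈ {6, 9}; g ≡ 0 at y ∈ ∅; common: ∅.
  x = 3: f ≡ 0 at y ∈ {1, 7}; g ≡ 0 at y ∈ ∅; common: ∅.
  x = 4: f ≡ 0 at y ∈ {4, 8}; g ≡ 0 at y ∈ ∅; common: ∅.
  x = 5: f ≡ 0 at y ∈ {7, 9}; g ≡ 0 at y ∈ ∅; common: ∅.
  x = 6: f ≡ 0 at y ∈ {10}; g ≡ 0 at y ∈ {0, 3}; common: ∅.
  x = 7: f ≡ 0 at y ∈ {0, 2}; g ≡ 0 at y ∈ {0}; common: {0}.
  x = 8: f ≡ 0 at y ∈ {1, 5}; g ≡ 0 at y ∈ {9, 10}; common: ∅.
  x = 9: f ≡ 0 at y ∈ {2, 8}; g ≡ 0 at y ∈ {2, 3}; common: {2}.
  x = 10: f ≡ 0 at y ∈ {0, 3}; g ≡ 0 at y ∈ {1}; common: ∅.
Collecting: common zeros = {(7, 0), (9, 2)}, so the count is 2.
Comparison with the Bézout bound: 2 ≤ 4 = deg(f)·deg(g), as expected for curves with no common component (the affine F_11-count falls short of the bound because intersections may lie at infinity, over extension fields, or carry multiplicity).


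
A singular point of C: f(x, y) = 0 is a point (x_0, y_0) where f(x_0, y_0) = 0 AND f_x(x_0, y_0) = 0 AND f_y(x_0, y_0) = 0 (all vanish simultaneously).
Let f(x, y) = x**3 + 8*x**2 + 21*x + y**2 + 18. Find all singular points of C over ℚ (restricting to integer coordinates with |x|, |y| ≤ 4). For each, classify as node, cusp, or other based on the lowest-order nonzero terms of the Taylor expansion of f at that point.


Singular points: {(-3, 0)}; classification: node.

Compute partial derivatives:
  f_x = 3*x**2 + 16*x + 21.
  f_y = 2*y.
Scan x_0 ∈ {−4, ..., 4}. For each x_0, f_y(x_0, y) is a polynomial in y; find its integer roots y ∈ {−4, ..., 4}, then test f_x and f at those candidates.
  x = -4: f_y(-4, y) = 2*y; vanishes at y ∈ {0}. (-4, 0): f_x = 5 ≠ 0.
  x = -3: f_y(-3, y) = 2*y; vanishes at y ∈ {0}. (-3, 0): f_x = 0, f = 0 — SINGULAR.
  x = -2: f_y(-2, y) = 2*y; vanishes at y ∈ {0}. (-2, 0): f_x = 1 ≠ 0.
  x = -1: f_y(-1, y) = 2*y; vanishes at y ∈ {0}. (-1, 0): f_x = 8 ≠ 0.
  x = 0: f_y(0, y) = 2*y; vanishes at y ∈ {0}. (0, 0): f_x = 21 ≠ 0.
  x = 1: f_y(1, y) = 2*y; vanishes at y ∈ {0}. (1, 0): f_x = 40 ≠ 0.
  x = 2: f_y(2, y) = 2*y; vanishes at y ∈ {0}. (2, 0): f_x = 65 ≠ 0.
  x = 3: f_y(3, y) = 2*y; vanishes at y ∈ {0}. (3, 0): f_x = 96 ≠ 0.
  x = 4: f_y(4, y) = 2*y; vanishes at y ∈ {0}. (4, 0): f_x = 133 ≠ 0.
Only singular point on the grid: (-3, 0).
Classify: substitute x = -3 + u, y = 0 + v and expand: f = u**3 - u**2 + v**2.
No constant or linear terms (consistent with a singular point). Quadratic part: -u**2 + v**2. Cubic part: u**3.
The quadratic part v**2 - u**2 = (v − u)(v + u) splits into two distinct linear factors, so there are two distinct tangent lines y − 0 = ±(x − -3) — this is a node (ordinary double point).
Classification: node.


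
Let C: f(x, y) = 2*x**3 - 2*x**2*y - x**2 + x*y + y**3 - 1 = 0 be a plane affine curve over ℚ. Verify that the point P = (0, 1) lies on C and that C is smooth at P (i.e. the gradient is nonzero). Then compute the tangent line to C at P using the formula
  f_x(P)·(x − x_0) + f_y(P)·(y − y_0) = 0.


Tangent line at P: x + 3*y - 3 = 0.

Step 1: f(0, 1) = 0, so P lies on C.
Step 2: partial derivatives
  f_x(x, y) = 6*x**2 - 4*x*y - 2*x + y, f_y(x, y) = -2*x**2 + x + 3*y**2.
  f_x(P) = 1, f_y(P) = 3 (gradient nonzero, so P is smooth).
Step 3: tangent line at P: 1·(x − 0) + 3·(y − 1) = 0.
Expanding: x + 3*y - 3 = 0.


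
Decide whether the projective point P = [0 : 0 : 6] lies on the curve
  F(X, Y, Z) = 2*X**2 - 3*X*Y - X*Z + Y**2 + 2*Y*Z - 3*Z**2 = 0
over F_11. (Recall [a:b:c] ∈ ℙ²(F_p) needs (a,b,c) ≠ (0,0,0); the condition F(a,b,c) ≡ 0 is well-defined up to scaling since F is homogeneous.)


F(0,0,6) ≡ 2 (mod 11); P is NOT on the curve.

Evaluate F(0, 0, 6) term-by-term (mod 11).
  2*X**2 ↦ 2·0·1·1 = 0
  -3*X*Y ↦ -3·0·0·1 = 0
  -X*Z ↦ -1·0·1·6 = 0
  Y**2 ↦ 1·1·0·1 = 0
  2*Y*Z ↦ 2·1·0·6 = 0
  -3*Z**2 ↦ -3·1·1·36 = -108
Sum: F(0, 0, 6) = (0) + (0) + (0) + (0) + (0) + (-108) = -108.
Reducing mod 11: -108 ≡ 2 (mod 11).
Since F(a, b, c) ≡ 2 ≠ 0 (mod 11), P does NOT lie on the curve.


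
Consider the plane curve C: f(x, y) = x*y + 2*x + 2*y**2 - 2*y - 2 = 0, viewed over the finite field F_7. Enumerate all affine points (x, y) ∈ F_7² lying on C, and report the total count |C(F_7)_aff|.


Affine F_7-points: {(1, 0), (1, 4), (3, 1), (3, 2), (5, 3), (5, 6)}; count = 6.

For each of the 49 pairs (x, y) ∈ F_7², evaluate f(x, y) mod 7. Record the zeros.
  x = 0: [0↦5, 1↦5, 2↦2, 3↦3, 4↦1, 5↦3, 6↦2]  zeros at y ∈ ∅
  x = 1: [0↦0, 1↦1, 2↦6, 3↦1, 4↦0, 5↦3, 6↦3]  zeros at y ∈ {0, 4}
  x = 2: [0↦2, 1↦4, 2↦3, 3↦6, 4↦6, 5↦3, 6↦4]  zeros at y ∈ ∅
  x = 3: [0↦4, 1↦0, 2↦0, 3↦4, 4↦5, 5↦3, 6↦5]  zeros at y ∈ {1, 2}
  x = 4: [0↦6, 1↦3, 2↦4, 3↦2, 4↦4, 5↦3, 6↦6]  zeros at y ∈ ∅
  x = 5: [0↦1, 1↦6, 2↦1, 3↦0, 4↦3, 5↦3, 6↦0]  zeros at y ∈ {3, 6}
  x = 6: [0↦3, 1↦2, 2↦5, 3↦5, 4↦2, 5↦3, 6↦1]  zeros at y ∈ ∅
Collecting zeros: affine points = {(1, 0), (1, 4), (3, 1), (3, 2), (5, 3), (5, 6)}.
Total count |C(F_7)_aff| = 6.


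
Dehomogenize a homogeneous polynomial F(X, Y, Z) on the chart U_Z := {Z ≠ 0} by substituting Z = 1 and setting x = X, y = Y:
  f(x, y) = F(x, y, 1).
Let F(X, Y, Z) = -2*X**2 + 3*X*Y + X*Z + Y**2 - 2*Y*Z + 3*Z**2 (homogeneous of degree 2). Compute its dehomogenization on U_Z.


f(x, y) = -2*x**2 + 3*x*y + x + y**2 - 2*y + 3

On U_Z we set Z = 1. Each monomial c·X^i·Y^j·Z^k in F becomes c·x^i·y^j·1^k = c·x^i·y^j.
Substituting Z = 1: F(X, Y, 1) = -2*x**2 + 3*x*y + x + y**2 - 2*y + 3.
Note: deg(f) ≤ deg(F) = 2; strict inequality happens when F is divisible by Z (lost terms).


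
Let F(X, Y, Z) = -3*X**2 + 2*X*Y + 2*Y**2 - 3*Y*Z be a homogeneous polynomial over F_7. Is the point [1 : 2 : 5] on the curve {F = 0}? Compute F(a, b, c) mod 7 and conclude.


F(1,2,5) ≡ 0 (mod 7); P is on the curve.

Evaluate F(1, 2, 5) term-by-term (mod 7).
  -3*X**2 ↦ -3·1·1·1 = -3
  2*X*Y ↦ 2·1·2·1 = 4
  2*Y**2 ↦ 2·1·4·1 = 8
  -3*Y*Z ↦ -3·1·2·5 = -30
Sum: F(1, 2, 5) = (-3) + (4) + (8) + (-30) = -21.
Reducing mod 7: -21 ≡ 0 (mod 7).
Since F(a, b, c) ≡ 0 (mod 7), P lies on the curve.


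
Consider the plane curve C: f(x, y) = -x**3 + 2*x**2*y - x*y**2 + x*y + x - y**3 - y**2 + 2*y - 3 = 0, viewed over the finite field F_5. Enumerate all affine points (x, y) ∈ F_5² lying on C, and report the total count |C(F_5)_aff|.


Affine F_5-points: {(0, 4), (2, 2), (3, 2), (4, 2), (4, 4)}; count = 5.

For each of the 25 pairs (x, y) ∈ F_5², evaluate f(x, y) mod 5. Record the zeros.
  x = 0: [0↦2, 1↦2, 2↦4, 3↦2, 4↦0]  zeros at y ∈ {4}
  x = 1: [0↦2, 1↦4, 2↦1, 3↦2, 4↦1]  zeros at y ∈ ∅
  x = 2: [0↦1, 1↦4, 2↦0, 3↦3, 4↦2]  zeros at y ∈ {2}
  x = 3: [0↦3, 1↦1, 2↦0, 3↦4, 4↦2]  zeros at y ∈ {2}
  x = 4: [0↦2, 1↦4, 2↦0, 3↦4, 4↦0]  zeros at y ∈ {2, 4}
Collecting zeros: affine points = {(0, 4), (2, 2), (3, 2), (4, 2), (4, 4)}.
Total count |C(F_5)_aff| = 5.


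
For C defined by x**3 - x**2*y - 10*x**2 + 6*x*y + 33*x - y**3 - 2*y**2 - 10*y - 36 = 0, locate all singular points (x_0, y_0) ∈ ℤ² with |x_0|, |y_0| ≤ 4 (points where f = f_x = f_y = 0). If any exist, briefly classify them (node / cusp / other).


Singular points: {(3, -1)}; classification: cusp.

Compute partial derivatives:
  f_x = 3*x**2 - 2*x*y - 20*x + 6*y + 33.
  f_y = -x**2 + 6*x - 3*y**2 - 4*y - 10.
Scan x_0 ∈ {−4, ..., 4}. For each x_0, f_y(x_0, y) is a polynomial in y; find its integer roots y ∈ {−4, ..., 4}, then test f_x and f at those candidates.
  x = -4: f_y(-4, y) = -3*y**2 - 4*y - 50; no integer root y with |y| ≤ 4.
  x = -3: f_y(-3, y) = -3*y**2 - 4*y - 37; no integer root y with |y| ≤ 4.
  x = -2: f_y(-2, y) = -3*y**2 - 4*y - 26; no integer root y with |y| ≤ 4.
  x = -1: f_y(-1, y) = -3*y**2 - 4*y - 17; no integer root y with |y| ≤ 4.
  x = 0: f_y(0, y) = -3*y**2 - 4*y - 10; no integer root y with |y| ≤ 4.
  x = 1: f_y(1, y) = -3*y**2 - 4*y - 5; no integer root y with |y| ≤ 4.
  x = 2: f_y(2, y) = -3*y**2 - 4*y - 2; no integer root y with |y| ≤ 4.
  x = 3: f_y(3, y) = -3*y**2 - 4*y - 1; vanishes at y ∈ {-1}. (3, -1): f_x = 0, f = 0 — SINGULAR.
  x = 4: f_y(4, y) = -3*y**2 - 4*y - 2; no integer root y with |y| ≤ 4.
Only singular point on the grid: (3, -1).
Classify: substitute x = 3 + u, y = -1 + v and expand: f = u**3 - u**2*v - v**3 + v**2.
No constant or linear terms (consistent with a singular point). Quadratic part: v**2. Cubic part: u**3 - u**2*v - v**3.
The quadratic part v**2 is a perfect square, so there is a single (double) tangent line v = 0, i.e. y = -1. Restricting the cubic part to that line (v = 0) leaves u**3 ≠ 0, so f is not divisible by v and the branch is v² ≈ -u**3 to lowest order — this is a cusp.
Classification: cusp.


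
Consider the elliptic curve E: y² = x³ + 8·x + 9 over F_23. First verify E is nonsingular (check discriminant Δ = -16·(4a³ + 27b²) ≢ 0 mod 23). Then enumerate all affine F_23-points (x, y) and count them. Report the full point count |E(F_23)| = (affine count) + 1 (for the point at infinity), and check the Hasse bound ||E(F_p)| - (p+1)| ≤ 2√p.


Affine points = {(0, 3), (0, 20), (1, 8), (1, 15), (4, 6), (4, 17), (5, 6), (5, 17), (10, 10), (10, 13), (11, 5), (11, 18), (12, 4), (12, 19), (14, 6), (14, 17), (15, 10), (15, 13), (16, 1), (16, 22), (20, 2), (20, 21), (21, 10), (21, 13), (22, 0)}; affine count = 25; |E(F_23)| = 26.

Discriminant check: Δ ∝ 4a³ + 27b² = 4·8³ + 27·9² = 4·512 + 27·81 ≡ 3 (mod 23). Nonzero ⇒ E is nonsingular.
For each x ∈ F_23, compute rhs = x³ + 8·x + 9 mod 23, then count y ∈ F_23 with y² ≡ rhs.
  x = 0: rhs = 9, matching y values: 3, 20 (2 points).
  x = 1: rhs = 18, matching y values: 8, 15 (2 points).
  x = 2: rhs = 10, matching y values: none (0 points).
  x = 3: rhs = 14, matching y values: none (0 points).
  x = 4: rhs = 13, matching y values: 6, 17 (2 points).
  x = 5: rhs = 13, matching y values: 6, 17 (2 points).
  x = 6: rhs = 20, matching y values: none (0 points).
  x = 7: rhs = 17, matching y values: none (0 points).
  x = 8: rhs = 10, matching y values: none (0 points).
  x = 9: rhs = 5, matching y values: none (0 points).
  x = 10: rhs = 8, matching y values: 10, 13 (2 points).
  x = 11: rhs = 2, matching y values: 5, 18 (2 points).
  x = 12: rhs = 16, matching y values: 4, 19 (2 points).
  x = 13: rhs = 10, matching y values: none (0 points).
  x = 14: rhs = 13, matching y values: 6, 17 (2 points).
  x = 15: rhs = 8, matching y values: 10, 13 (2 points).
  x = 16: rhs = 1, matching y values: 1, 22 (2 points).
  x = 17: rhs = 21, matching y values: none (0 points).
  x = 18: rhs = 5, matching y values: none (0 points).
  x = 19: rhs = 5, matching y values: none (0 points).
  x = 20: rhs = 4, matching y values: 2, 21 (2 points).
  x = 21: rhs = 8, matching y values: 10, 13 (2 points).
  x = 22: rhs = 0, matching y values: 0 (1 points).
Total affine count: 25.
Full point count |E(F_23)| = 25 + 1 = 26.
Hasse bound: |26 − (23+1)| = |2| = 2 ≤ 2√23 ≈ 9.5917 ✓.


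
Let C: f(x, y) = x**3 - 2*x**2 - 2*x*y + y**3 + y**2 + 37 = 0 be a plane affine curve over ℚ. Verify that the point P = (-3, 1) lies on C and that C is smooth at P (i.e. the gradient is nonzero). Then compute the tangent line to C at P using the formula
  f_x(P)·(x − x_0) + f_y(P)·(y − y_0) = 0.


Tangent line at P: 37*x + 11*y + 100 = 0.

Step 1: f(-3, 1) = 0, so P lies on C.
Step 2: partial derivatives
  f_x(x, y) = 3*x**2 - 4*x - 2*y, f_y(x, y) = -2*x + 3*y**2 + 2*y.
  f_x(P) = 37, f_y(P) = 11 (gradient nonzero, so P is smooth).
Step 3: tangent line at P: 37·(x − -3) + 11·(y − 1) = 0.
Expanding: 37*x + 11*y + 100 = 0.


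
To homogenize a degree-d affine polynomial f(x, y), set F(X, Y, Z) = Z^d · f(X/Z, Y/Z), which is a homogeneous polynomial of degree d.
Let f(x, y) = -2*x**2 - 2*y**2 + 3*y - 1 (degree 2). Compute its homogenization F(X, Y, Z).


F(X, Y, Z) = -2*X**2 - 2*Y**2 + 3*Y*Z - Z**2

deg(f) = 2.
Substitute x = X/Z, y = Y/Z into f, then multiply by Z^2.
  monomial -2·x^2·y^0 ↦ -2·X^2·Y^0·Z^0.
  monomial -2·x^0·y^2 ↦ -2·X^0·Y^2·Z^0.
  monomial 3·x^0·y^1 ↦ 3·X^0·Y^1·Z^1.
  monomial -1·x^0·y^0 ↦ -1·X^0·Y^0·Z^2.
Collecting: F(X, Y, Z) = -2*X**2 - 2*Y**2 + 3*Y*Z - Z**2.


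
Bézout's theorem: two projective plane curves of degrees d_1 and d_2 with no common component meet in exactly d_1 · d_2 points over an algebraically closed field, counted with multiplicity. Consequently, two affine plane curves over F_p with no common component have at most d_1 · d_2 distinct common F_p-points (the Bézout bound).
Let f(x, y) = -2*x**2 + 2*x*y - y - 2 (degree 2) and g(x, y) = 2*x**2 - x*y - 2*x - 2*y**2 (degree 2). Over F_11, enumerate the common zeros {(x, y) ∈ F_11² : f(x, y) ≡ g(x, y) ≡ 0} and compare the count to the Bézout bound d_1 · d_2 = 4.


Common zeros: {(8, 5), (9, 9)}; count = 2; Bézout bound = 4.

deg(f) = 2, deg(g) = 2, so Bézout bound = 4.
Scan x ∈ F_11. For each x, list the y ∈ F_11 with f(x, y) ≡ 0 and those with g(x, y) ≡ 0 (mod 11); the common zeros in that column are the intersection.
  x = 0: f ≡ 0 at y ∈ {9}; g ≡ 0 at y ∈ {0}; common: ∅.
  x = 1: f ≡ 0 at y ∈ {4}; g ≡ 0 at y ∈ {0, 5}; common: ∅.
  x = 2: f ≡ 0 at y ∈ {7}; g ≡ 0 at y ∈ {1, 9}; common: ∅.
  x = 3: f ≡ 0 at y ∈ {4}; g ≡ 0 at y ∈ ∅; common: ∅.
  x = 4: f ≡ 0 at y ∈ {8}; g ≡ 0 at y ∈ ∅; common: ∅.
  x = 5: f ≡ 0 at y ∈ {7}; g ≡ 0 at y ∈ {1, 2}; common: ∅.
  x = 6: f ≡ 0 at y ∈ ∅; g ≡ 0 at y ∈ ∅; common: ∅.
  x = 7: f ≡ 0 at y ∈ {6}; g ≡ 0 at y ∈ ∅; common: ∅.
  x = 8: f ≡ 0 at y ∈ {5}; g ≡ 0 at y ∈ {2, 5}; common: {5}.
  x = 9: f ≡ 0 at y ∈ {9}; g ≡ 0 at y ∈ {3, 9}; common: {9}.
  x = 10: f ≡ 0 at y ∈ {6}; g ≡ 0 at y ∈ {3}; common: ∅.
Collecting: common zeros = {(8, 5), (9, 9)}, so the count is 2.
Comparison with the Bézout bound: 2 ≤ 4 = deg(f)·deg(g), as expected for curves with no common component (the affine F_11-count falls short of the bound because intersections may lie at infinity, over extension fields, or carry multiplicity).


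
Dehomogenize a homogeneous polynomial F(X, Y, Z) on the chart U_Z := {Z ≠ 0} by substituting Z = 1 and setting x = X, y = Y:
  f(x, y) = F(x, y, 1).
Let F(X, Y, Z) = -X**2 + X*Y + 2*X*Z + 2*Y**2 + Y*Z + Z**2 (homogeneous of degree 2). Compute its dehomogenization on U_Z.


f(x, y) = -x**2 + x*y + 2*x + 2*y**2 + y + 1

On U_Z we set Z = 1. Each monomial c·X^i·Y^j·Z^k in F becomes c·x^i·y^j·1^k = c·x^i·y^j.
Substituting Z = 1: F(X, Y, 1) = -x**2 + x*y + 2*x + 2*y**2 + y + 1.
Note: deg(f) ≤ deg(F) = 2; strict inequality happens when F is divisible by Z (lost terms).


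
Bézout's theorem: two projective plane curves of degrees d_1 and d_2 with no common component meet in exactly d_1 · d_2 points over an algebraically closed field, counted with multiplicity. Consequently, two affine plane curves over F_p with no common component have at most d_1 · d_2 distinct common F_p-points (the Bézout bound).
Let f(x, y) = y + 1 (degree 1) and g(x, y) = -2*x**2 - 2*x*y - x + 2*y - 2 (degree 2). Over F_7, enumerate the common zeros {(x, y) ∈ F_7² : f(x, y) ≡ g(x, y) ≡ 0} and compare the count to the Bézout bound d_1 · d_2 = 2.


Common zeros: {(5, 6), (6, 6)}; count = 2; Bézout bound = 2.

deg(f) = 1, deg(g) = 2, so Bézout bound = 2.
Scan x ∈ F_7. For each x, list the y ∈ F_7 with f(x, y) ≡ 0 and those with g(x, y) ≡ 0 (mod 7); the common zeros in that column are the intersection.
  x = 0: f ≡ 0 at y ∈ {6}; g ≡ 0 at y ∈ {1}; common: ∅.
  x = 1: f ≡ 0 at y ∈ {6}; g ≡ 0 at y ∈ ∅; common: ∅.
  x = 2: f ≡ 0 at y ∈ {6}; g ≡ 0 at y ∈ {1}; common: ∅.
  x = 3: f ≡ 0 at y ∈ {6}; g ≡ 0 at y ∈ {3}; common: ∅.
  x = 4: f ≡ 0 at y ∈ {6}; g ≡ 0 at y ∈ {3}; common: ∅.
  x = 5: f ≡ 0 at y ∈ {6}; g ≡ 0 at y ∈ {6}; common: {6}.
  x = 6: f ≡ 0 at y ∈ {6}; g ≡ 0 at y ∈ {6}; common: {6}.
Collecting: common zeros = {(5, 6), (6, 6)}, so the count is 2.
Comparison with the Bézout bound: 2 ≤ 2 = deg(f)·deg(g), as expected for curves with no common component (the bound is attained).


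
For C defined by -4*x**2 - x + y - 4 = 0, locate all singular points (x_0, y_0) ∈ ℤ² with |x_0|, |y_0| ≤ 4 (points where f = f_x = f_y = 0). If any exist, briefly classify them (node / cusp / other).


No singular points in the scanned grid; C is smooth there.

Compute partial derivatives:
  f_x = -8*x - 1.
  f_y = 1.
f_y = 1 is a nonzero constant, so f_y never vanishes: no point (x, y) can satisfy f = f_x = f_y = 0. In particular no (x, y) ∈ {−4, ..., 4}² is singular; the curve is smooth.


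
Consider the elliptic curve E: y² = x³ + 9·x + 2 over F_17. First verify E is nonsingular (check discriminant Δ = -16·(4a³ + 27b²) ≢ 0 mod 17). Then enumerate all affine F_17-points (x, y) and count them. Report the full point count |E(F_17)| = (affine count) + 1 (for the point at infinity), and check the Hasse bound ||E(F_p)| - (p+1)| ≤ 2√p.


Affine points = {(0, 6), (0, 11), (4, 0), (5, 6), (5, 11), (6, 0), (7, 0), (8, 5), (8, 12), (9, 8), (9, 9), (10, 2), (10, 15), (11, 2), (11, 15), (12, 6), (12, 11), (13, 2), (13, 15), (14, 4), (14, 13), (16, 3), (16, 14)}; affine count = 23; |E(F_17)| = 24.

Discriminant check: Δ ∝ 4a³ + 27b² = 4·9³ + 27·2² = 4·729 + 27·4 ≡ 15 (mod 17). Nonzero ⇒ E is nonsingular.
For each x ∈ F_17, compute rhs = x³ + 9·x + 2 mod 17, then count y ∈ F_17 with y² ≡ rhs.
  x = 0: rhs = 2, matching y values: 6, 11 (2 points).
  x = 1: rhs = 12, matching y values: none (0 points).
  x = 2: rhs = 11, matching y values: none (0 points).
  x = 3: rhs = 5, matching y values: none (0 points).
  x = 4: rhs = 0, matching y values: 0 (1 points).
  x = 5: rhs = 2, matching y values: 6, 11 (2 points).
  x = 6: rhs = 0, matching y values: 0 (1 points).
  x = 7: rhs = 0, matching y values: 0 (1 points).
  x = 8: rhs = 8, matching y values: 5, 12 (2 points).
  x = 9: rhs = 13, matching y values: 8, 9 (2 points).
  x = 10: rhs = 4, matching y values: 2, 15 (2 points).
  x = 11: rhs = 4, matching y values: 2, 15 (2 points).
  x = 12: rhs = 2, matching y values: 6, 11 (2 points).
  x = 13: rhs = 4, matching y values: 2, 15 (2 points).
  x = 14: rhs = 16, matching y values: 4, 13 (2 points).
  x = 15: rhs = 10, matching y values: none (0 points).
  x = 16: rhs = 9, matching y values: 3, 14 (2 points).
Total affine count: 23.
Full point count |E(F_17)| = 23 + 1 = 24.
Hasse bound: |24 − (17+1)| = |6| = 6 ≤ 2√17 ≈ 8.2462 ✓.


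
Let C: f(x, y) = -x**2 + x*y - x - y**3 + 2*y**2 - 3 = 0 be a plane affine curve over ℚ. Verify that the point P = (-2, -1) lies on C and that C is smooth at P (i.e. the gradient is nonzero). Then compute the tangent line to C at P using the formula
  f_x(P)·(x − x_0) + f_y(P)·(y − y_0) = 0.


Tangent line at P: 2*x - 9*y - 5 = 0.

Step 1: f(-2, -1) = 0, so P lies on C.
Step 2: partial derivatives
  f_x(x, y) = -2*x + y - 1, f_y(x, y) = x - 3*y**2 + 4*y.
  f_x(P) = 2, f_y(P) = -9 (gradient nonzero, so P is smooth).
Step 3: tangent line at P: 2·(x − -2) + -9·(y − -1) = 0.
Expanding: 2*x - 9*y - 5 = 0.


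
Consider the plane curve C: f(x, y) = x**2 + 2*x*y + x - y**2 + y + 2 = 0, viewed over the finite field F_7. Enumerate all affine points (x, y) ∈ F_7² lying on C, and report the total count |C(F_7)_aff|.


Affine F_7-points: {(0, 2), (0, 6), (1, 4), (1, 6), (2, 2), (2, 3), (3, 0), (4, 4), (4, 5), (5, 1), (5, 3), (6, 1), (6, 5)}; count = 13.

For each of the 49 pairs (x, y) ∈ F_7², evaluate f(x, y) mod 7. Record the zeros.
  x = 0: [0↦2, 1↦2, 2↦0, 3↦3, 4↦4, 5↦3, 6↦0]  zeros at y ∈ {2, 6}
  x = 1: [0↦4, 1↦6, 2↦6, 3↦4, 4↦0, 5↦1, 6↦0]  zeros at y ∈ {4, 6}
  x = 2: [0↦1, 1↦5, 2↦0, 3↦0, 4↦5, 5↦1, 6↦2]  zeros at y ∈ {2, 3}
  x = 3: [0↦0, 1↦6, 2↦3, 3↦5, 4↦5, 5↦3, 6↦6]  zeros at y ∈ {0}
  x = 4: [0↦1, 1↦2, 2↦1, 3↦5, 4↦0, 5↦0, 6↦5]  zeros at y ∈ {4, 5}
  x = 5: [0↦4, 1↦0, 2↦1, 3↦0, 4↦4, 5↦6, 6↦6]  zeros at y ∈ {1, 3}
  x = 6: [0↦2, 1↦0, 2↦3, 3↦4, 4↦3, 5↦0, 6↦2]  zeros at y ∈ {1, 5}
Collecting zeros: affine points = {(0, 2), (0, 6), (1, 4), (1, 6), (2, 2), (2, 3), (3, 0), (4, 4), (4, 5), (5, 1), (5, 3), (6, 1), (6, 5)}.
Total count |C(F_7)_aff| = 13.


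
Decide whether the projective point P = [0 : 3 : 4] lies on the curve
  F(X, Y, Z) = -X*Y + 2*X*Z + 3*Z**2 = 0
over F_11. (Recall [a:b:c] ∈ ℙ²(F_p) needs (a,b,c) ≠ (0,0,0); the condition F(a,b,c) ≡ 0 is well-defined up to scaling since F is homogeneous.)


F(0,3,4) ≡ 4 (mod 11); P is NOT on the curve.

Evaluate F(0, 3, 4) term-by-term (mod 11).
  -X*Y ↦ -1·0·3·1 = 0
  2*X*Z ↦ 2·0·1·4 = 0
  3*Z**2 ↦ 3·1·1·16 = 48
Sum: F(0, 3, 4) = (0) + (0) + (48) = 48.
Reducing mod 11: 48 ≡ 4 (mod 11).
Since F(a, b, c) ≡ 4 ≠ 0 (mod 11), P does NOT lie on the curve.


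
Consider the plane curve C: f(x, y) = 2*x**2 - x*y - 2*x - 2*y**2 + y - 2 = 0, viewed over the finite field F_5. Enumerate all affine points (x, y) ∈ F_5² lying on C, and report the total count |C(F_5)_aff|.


Affine F_5-points: {(0, 4), (1, 2), (1, 3), (3, 0), (3, 4), (4, 3)}; count = 6.

For each of the 25 pairs (x, y) ∈ F_5², evaluate f(x, y) mod 5. Record the zeros.
  x = 0: [0↦3, 1↦2, 2↦2, 3↦3, 4↦0]  zeros at y ∈ {4}
  x = 1: [0↦3, 1↦1, 2↦0, 3↦0, 4↦1]  zeros at y ∈ {2, 3}
  x = 2: [0↦2, 1↦4, 2↦2, 3↦1, 4↦1]  zeros at y ∈ ∅
  x = 3: [0↦0, 1↦1, 2↦3, 3↦1, 4↦0]  zeros at y ∈ {0, 4}
  x = 4: [0↦2, 1↦2, 2↦3, 3↦0, 4↦3]  zeros at y ∈ {3}
Collecting zeros: affine points = {(0, 4), (1, 2), (1, 3), (3, 0), (3, 4), (4, 3)}.
Total count |C(F_5)_aff| = 6.


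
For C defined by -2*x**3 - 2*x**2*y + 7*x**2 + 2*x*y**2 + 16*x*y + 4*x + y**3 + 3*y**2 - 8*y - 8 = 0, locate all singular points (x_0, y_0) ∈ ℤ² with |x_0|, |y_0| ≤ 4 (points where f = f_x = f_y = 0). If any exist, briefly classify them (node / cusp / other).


Singular points: {(2, -2)}; classification: node.

Compute partial derivatives:
  f_x = -6*x**2 - 4*x*y + 14*x + 2*y**2 + 16*y + 4.
  f_y = -2*x**2 + 4*x*y + 16*x + 3*y**2 + 6*y - 8.
Scan x_0 ∈ {−4, ..., 4}. For each x_0, f_y(x_0, y) is a polynomial in y; find its integer roots y ∈ {−4, ..., 4}, then test f_x and f at those candidates.
  x = -4: f_y(-4, y) = 3*y**2 - 10*y - 104; no integer root y with |y| ≤ 4.
  x = -3: f_y(-3, y) = 3*y**2 - 6*y - 74; no integer root y with |y| ≤ 4.
  x = -2: f_y(-2, y) = 3*y**2 - 2*y - 48; no integer root y with |y| ≤ 4.
  x = -1: f_y(-1, y) = 3*y**2 + 2*y - 26; no integer root y with |y| ≤ 4.
  x = 0: f_y(0, y) = 3*y**2 + 6*y - 8; no integer root y with |y| ≤ 4.
  x = 1: f_y(1, y) = 3*y**2 + 10*y + 6; no integer root y with |y| ≤ 4.
  x = 2: f_y(2, y) = 3*y**2 + 14*y + 16; vanishes at y ∈ {-2}. (2, -2): f_x = 0, f = 0 — SINGULAR.
  x = 3: f_y(3, y) = 3*y**2 + 18*y + 22; no integer root y with |y| ≤ 4.
  x = 4: f_y(4, y) = 3*y**2 + 22*y + 24; no integer root y with |y| ≤ 4.
Only singular point on the grid: (2, -2).
Classify: substitute x = 2 + u, y = -2 + v and expand: f = -2*u**3 - 2*u**2*v - u**2 + 2*u*v**2 + v**3 + v**2.
No constant or linear terms (consistent with a singular point). Quadratic part: -u**2 + v**2. Cubic part: -2*u**3 - 2*u**2*v + 2*u*v**2 + v**3.
The quadratic part v**2 - u**2 = (v − u)(v + u) splits into two distinct linear factors, so there are two distinct tangent lines y − -2 = ±(x − 2) — this is a node (ordinary double point).
Classification: node.


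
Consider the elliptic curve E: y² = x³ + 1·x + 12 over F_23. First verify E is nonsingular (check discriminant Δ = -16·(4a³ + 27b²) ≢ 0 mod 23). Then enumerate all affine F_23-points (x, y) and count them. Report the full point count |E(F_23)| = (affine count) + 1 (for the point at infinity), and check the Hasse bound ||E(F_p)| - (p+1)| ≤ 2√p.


Affine points = {(0, 9), (0, 14), (5, 2), (5, 21), (6, 2), (6, 21), (8, 7), (8, 16), (12, 2), (12, 21), (19, 6), (19, 17), (21, 5), (21, 18)}; affine count = 14; |E(F_23)| = 15.

Discriminant check: Δ ∝ 4a³ + 27b² = 4·1³ + 27·12² = 4·1 + 27·144 ≡ 5 (mod 23). Nonzero ⇒ E is nonsingular.
For each x ∈ F_23, compute rhs = x³ + 1·x + 12 mod 23, then count y ∈ F_23 with y² ≡ rhs.
  x = 0: rhs = 12, matching y values: 9, 14 (2 points).
  x = 1: rhs = 14, matching y values: none (0 points).
  x = 2: rhs = 22, matching y values: none (0 points).
  x = 3: rhs = 19, matching y values: none (0 points).
  x = 4: rhs = 11, matching y values: none (0 points).
  x = 5: rhs = 4, matching y values: 2, 21 (2 points).
  x = 6: rhs = 4, matching y values: 2, 21 (2 points).
  x = 7: rhs = 17, matching y values: none (0 points).
  x = 8: rhs = 3, matching y values: 7, 16 (2 points).
  x = 9: rhs = 14, matching y values: none (0 points).
  x = 10: rhs = 10, matching y values: none (0 points).
  x = 11: rhs = 20, matching y values: none (0 points).
  x = 12: rhs = 4, matching y values: 2, 21 (2 points).
  x = 13: rhs = 14, matching y values: none (0 points).
  x = 14: rhs = 10, matching y values: none (0 points).
  x = 15: rhs = 21, matching y values: none (0 points).
  x = 16: rhs = 7, matching y values: none (0 points).
  x = 17: rhs = 20, matching y values: none (0 points).
  x = 18: rhs = 20, matching y values: none (0 points).
  x = 19: rhs = 13, matching y values: 6, 17 (2 points).
  x = 20: rhs = 5, matching y values: none (0 points).
  x = 21: rhs = 2, matching y values: 5, 18 (2 points).
  x = 22: rhs = 10, matching y values: none (0 points).
Total affine count: 14.
Full point count |E(F_23)| = 14 + 1 = 15.
Hasse bound: |15 − (23+1)| = |-9| = 9 ≤ 2√23 ≈ 9.5917 ✓.


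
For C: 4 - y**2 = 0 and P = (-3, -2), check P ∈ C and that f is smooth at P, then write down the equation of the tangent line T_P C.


Tangent line at P: 4*y + 8 = 0.

Step 1: f(-3, -2) = 0, so P lies on C.
Step 2: partial derivatives
  f_x(x, y) = 0, f_y(x, y) = -2*y.
  f_x(P) = 0, f_y(P) = 4 (gradient nonzero, so P is smooth).
Step 3: tangent line at P: 0·(x − -3) + 4·(y − -2) = 0.
Expanding: 4*y + 8 = 0.


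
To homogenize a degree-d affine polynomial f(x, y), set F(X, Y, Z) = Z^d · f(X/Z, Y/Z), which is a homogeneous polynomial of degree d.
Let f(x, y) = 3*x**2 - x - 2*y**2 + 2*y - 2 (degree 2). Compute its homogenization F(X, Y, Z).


F(X, Y, Z) = 3*X**2 - X*Z - 2*Y**2 + 2*Y*Z - 2*Z**2

deg(f) = 2.
Substitute x = X/Z, y = Y/Z into f, then multiply by Z^2.
  monomial 3·x^2·y^0 ↦ 3·X^2·Y^0·Z^0.
  monomial -1·x^1·y^0 ↦ -1·X^1·Y^0·Z^1.
  monomial -2·x^0·y^2 ↦ -2·X^0·Y^2·Z^0.
  monomial 2·x^0·y^1 ↦ 2·X^0·Y^1·Z^1.
  monomial -2·x^0·y^0 ↦ -2·X^0·Y^0·Z^2.
Collecting: F(X, Y, Z) = 3*X**2 - X*Z - 2*Y**2 + 2*Y*Z - 2*Z**2.


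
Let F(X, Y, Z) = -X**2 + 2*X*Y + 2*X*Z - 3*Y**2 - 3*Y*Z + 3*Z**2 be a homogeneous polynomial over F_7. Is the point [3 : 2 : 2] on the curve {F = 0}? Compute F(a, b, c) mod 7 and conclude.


F(3,2,2) ≡ 3 (mod 7); P is NOT on the curve.

Evaluate F(3, 2, 2) term-by-term (mod 7).
  -X**2 ↦ -1·9·1·1 = -9
  2*X*Y ↦ 2·3·2·1 = 12
  2*X*Z ↦ 2·3·1·2 = 12
  -3*Y**2 ↦ -3·1·4·1 = -12
  -3*Y*Z ↦ -3·1·2·2 = -12
  3*Z**2 ↦ 3·1·1·4 = 12
Sum: F(3, 2, 2) = (-9) + (12) + (12) + (-12) + (-12) + (12) = 3.
Reducing mod 7: 3 ≡ 3 (mod 7).
Since F(a, b, c) ≡ 3 ≠ 0 (mod 7), P does NOT lie on the curve.


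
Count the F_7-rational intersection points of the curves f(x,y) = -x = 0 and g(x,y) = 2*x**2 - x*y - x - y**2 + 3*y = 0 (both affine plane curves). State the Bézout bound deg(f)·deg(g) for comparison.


Common zeros: {(0, 0), (0, 3)}; count = 2; Bézout bound = 2.

deg(f) = 1, deg(g) = 2, so Bézout bound = 2.
Scan x ∈ F_7. For each x, list the y ∈ F_7 with f(x, y) ≡ 0 and those with g(x, y) ≡ 0 (mod 7); the common zeros in that column are the intersection.
  x = 0: f ≡ 0 at y ∈ {0, 1, 2, 3, 4, 5, 6}; g ≡ 0 at y ∈ {0, 3}; common: {0, 3}.
  x = 1: f ≡ 0 at y ∈ ∅; g ≡ 0 at y ∈ {4, 5}; common: ∅.
  x = 2: f ≡ 0 at y ∈ ∅; g ≡ 0 at y ∈ {3, 5}; common: ∅.
  x = 3: f ≡ 0 at y ∈ ∅; g ≡ 0 at y ∈ {1, 6}; common: ∅.
  x = 4: f ≡ 0 at y ∈ ∅; g ≡ 0 at y ∈ {0, 6}; common: ∅.
  x = 5: f ≡ 0 at y ∈ ∅; g ≡ 0 at y ∈ {1, 4}; common: ∅.
  x = 6: f ≡ 0 at y ∈ ∅; g ≡ 0 at y ∈ {2}; common: ∅.
Collecting: common zeros = {(0, 0), (0, 3)}, so the count is 2.
Comparison with the Bézout bound: 2 ≤ 2 = deg(f)·deg(g), as expected for curves with no common component (the bound is attained).


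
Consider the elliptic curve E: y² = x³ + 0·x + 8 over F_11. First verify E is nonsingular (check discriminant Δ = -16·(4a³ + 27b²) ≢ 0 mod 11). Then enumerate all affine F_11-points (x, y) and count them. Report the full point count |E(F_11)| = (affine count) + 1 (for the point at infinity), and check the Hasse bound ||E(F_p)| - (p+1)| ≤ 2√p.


Affine points = {(1, 3), (1, 8), (2, 4), (2, 7), (5, 1), (5, 10), (6, 2), (6, 9), (8, 5), (8, 6), (9, 0)}; affine count = 11; |E(F_11)| = 12.

Discriminant check: Δ ∝ 4a³ + 27b² = 4·0³ + 27·8² = 4·0 + 27·64 ≡ 1 (mod 11). Nonzero ⇒ E is nonsingular.
For each x ∈ F_11, compute rhs = x³ + 0·x + 8 mod 11, then count y ∈ F_11 with y² ≡ rhs.
  x = 0: rhs = 8, matching y values: none (0 points).
  x = 1: rhs = 9, matching y values: 3, 8 (2 points).
  x = 2: rhs = 5, matching y values: 4, 7 (2 points).
  x = 3: rhs = 2, matching y values: none (0 points).
  x = 4: rhs = 6, matching y values: none (0 points).
  x = 5: rhs = 1, matching y values: 1, 10 (2 points).
  x = 6: rhs = 4, matching y values: 2, 9 (2 points).
  x = 7: rhs = 10, matching y values: none (0 points).
  x = 8: rhs = 3, matching y values: 5, 6 (2 points).
  x = 9: rhs = 0, matching y values: 0 (1 points).
  x = 10: rhs = 7, matching y values: none (0 points).
Total affine count: 11.
Full point count |E(F_11)| = 11 + 1 = 12.
Hasse bound: |12 − (11+1)| = |0| = 0 ≤ 2√11 ≈ 6.6332 ✓.


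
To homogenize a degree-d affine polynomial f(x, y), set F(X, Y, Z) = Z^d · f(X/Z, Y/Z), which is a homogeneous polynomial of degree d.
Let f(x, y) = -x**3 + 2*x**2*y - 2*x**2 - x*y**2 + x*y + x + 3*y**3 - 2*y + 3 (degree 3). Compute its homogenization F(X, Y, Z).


F(X, Y, Z) = -X**3 + 2*X**2*Y - 2*X**2*Z - X*Y**2 + X*Y*Z + X*Z**2 + 3*Y**3 - 2*Y*Z**2 + 3*Z**3

deg(f) = 3.
Substitute x = X/Z, y = Y/Z into f, then multiply by Z^3.
  monomial -1·x^3·y^0 ↦ -1·X^3·Y^0·Z^0.
  monomial 2·x^2·y^1 ↦ 2·X^2·Y^1·Z^0.
  monomial -2·x^2·y^0 ↦ -2·X^2·Y^0·Z^1.
  monomial -1·x^1·y^2 ↦ -1·X^1·Y^2·Z^0.
  monomial 1·x^1·y^1 ↦ 1·X^1·Y^1·Z^1.
  monomial 1·x^1·y^0 ↦ 1·X^1·Y^0·Z^2.
  monomial 3·x^0·y^3 ↦ 3·X^0·Y^3·Z^0.
  monomial -2·x^0·y^1 ↦ -2·X^0·Y^1·Z^2.
  monomial 3·x^0·y^0 ↦ 3·X^0·Y^0·Z^3.
Collecting: F(X, Y, Z) = -X**3 + 2*X**2*Y - 2*X**2*Z - X*Y**2 + X*Y*Z + X*Z**2 + 3*Y**3 - 2*Y*Z**2 + 3*Z**3.
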